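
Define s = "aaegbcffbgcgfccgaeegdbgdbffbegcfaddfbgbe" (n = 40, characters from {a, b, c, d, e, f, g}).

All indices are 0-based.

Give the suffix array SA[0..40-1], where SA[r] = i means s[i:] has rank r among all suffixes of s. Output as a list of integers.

[0, 32, 16, 1, 4, 38, 27, 24, 36, 8, 21, 13, 30, 5, 14, 10, 23, 20, 33, 34, 39, 17, 2, 28, 18, 31, 26, 35, 7, 12, 25, 6, 15, 3, 37, 29, 9, 22, 19, 11]

rank | idx | suffix
   0 |   0 | aaegbcffbgcgfccgaeegdbgdbffbegcfaddfbgbe
   1 |  32 | addfbgbe
   2 |  16 | aeegdbgdbffbegcfaddfbgbe
   3 |   1 | aegbcffbgcgfccgaeegdbgdbffbegcfaddfbgbe
   4 |   4 | bcffbgcgfccgaeegdbgdbffbegcfaddfbgbe
   5 |  38 | be
   6 |  27 | begcfaddfbgbe
   7 |  24 | bffbegcfaddfbgbe
   8 |  36 | bgbe
   9 |   8 | bgcgfccgaeegdbgdbffbegcfaddfbgbe
  10 |  21 | bgdbffbegcfaddfbgbe
  11 |  13 | ccgaeegdbgdbffbegcfaddfbgbe
  12 |  30 | cfaddfbgbe
  13 |   5 | cffbgcgfccgaeegdbgdbffbegcfaddfbgbe
  14 |  14 | cgaeegdbgdbffbegcfaddfbgbe
  15 |  10 | cgfccgaeegdbgdbffbegcfaddfbgbe
  16 |  23 | dbffbegcfaddfbgbe
  17 |  20 | dbgdbffbegcfaddfbgbe
  18 |  33 | ddfbgbe
  19 |  34 | dfbgbe
  20 |  39 | e
  21 |  17 | eegdbgdbffbegcfaddfbgbe
  22 |   2 | egbcffbgcgfccgaeegdbgdbffbegcfaddfbgbe
  23 |  28 | egcfaddfbgbe
  24 |  18 | egdbgdbffbegcfaddfbgbe
  25 |  31 | faddfbgbe
  26 |  26 | fbegcfaddfbgbe
  27 |  35 | fbgbe
  28 |   7 | fbgcgfccgaeegdbgdbffbegcfaddfbgbe
  29 |  12 | fccgaeegdbgdbffbegcfaddfbgbe
  30 |  25 | ffbegcfaddfbgbe
  31 |   6 | ffbgcgfccgaeegdbgdbffbegcfaddfbgbe
  32 |  15 | gaeegdbgdbffbegcfaddfbgbe
  33 |   3 | gbcffbgcgfccgaeegdbgdbffbegcfaddfbgbe
  34 |  37 | gbe
  35 |  29 | gcfaddfbgbe
  36 |   9 | gcgfccgaeegdbgdbffbegcfaddfbgbe
  37 |  22 | gdbffbegcfaddfbgbe
  38 |  19 | gdbgdbffbegcfaddfbgbe
  39 |  11 | gfccgaeegdbgdbffbegcfaddfbgbe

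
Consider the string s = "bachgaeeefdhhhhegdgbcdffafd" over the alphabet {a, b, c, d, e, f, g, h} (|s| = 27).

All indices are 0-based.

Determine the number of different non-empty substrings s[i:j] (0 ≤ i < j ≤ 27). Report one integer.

354

rank | idx | suffix
   0 |   1 | achgaeeefdhhhhegdgbcdffafd
   1 |   5 | aeeefdhhhhegdgbcdffafd
   2 |  24 | afd
   3 |   0 | bachgaeeefdhhhhegdgbcdffafd
   4 |  19 | bcdffafd
   5 |  20 | cdffafd
   6 |   2 | chgaeeefdhhhhegdgbcdffafd
   7 |  26 | d
   8 |  21 | dffafd
   9 |  17 | dgbcdffafd
  10 |  10 | dhhhhegdgbcdffafd
  11 |   6 | eeefdhhhhegdgbcdffafd
  12 |   7 | eefdhhhhegdgbcdffafd
  13 |   8 | efdhhhhegdgbcdffafd
  14 |  15 | egdgbcdffafd
  15 |  23 | fafd
  16 |  25 | fd
  17 |   9 | fdhhhhegdgbcdffafd
  18 |  22 | ffafd
  19 |   4 | gaeeefdhhhhegdgbcdffafd
  20 |  18 | gbcdffafd
  21 |  16 | gdgbcdffafd
  22 |  14 | hegdgbcdffafd
  23 |   3 | hgaeeefdhhhhegdgbcdffafd
  24 |  13 | hhegdgbcdffafd
  25 |  12 | hhhegdgbcdffafd
  26 |  11 | hhhhegdgbcdffafd

SA = [1, 5, 24, 0, 19, 20, 2, 26, 21, 17, 10, 6, 7, 8, 15, 23, 25, 9, 22, 4, 18, 16, 14, 3, 13, 12, 11]
[i] adj suffixes → lcp
  [1] 1/5 → 1 ('a')
  [2] 5/24 → 1 ('a')
  [3] 24/0 → 0 ('')
  [4] 0/19 → 1 ('b')
  [5] 19/20 → 0 ('')
  [6] 20/2 → 1 ('c')
  [7] 2/26 → 0 ('')
  [8] 26/21 → 1 ('d')
  [9] 21/17 → 1 ('d')
  [10] 17/10 → 1 ('d')
  [11] 10/6 → 0 ('')
  [12] 6/7 → 2 ('ee')
  [13] 7/8 → 1 ('e')
  [14] 8/15 → 1 ('e')
  [15] 15/23 → 0 ('')
  [16] 23/25 → 1 ('f')
  [17] 25/9 → 2 ('fd')
  [18] 9/22 → 1 ('f')
  [19] 22/4 → 0 ('')
  [20] 4/18 → 1 ('g')
  [21] 18/16 → 1 ('g')
  [22] 16/14 → 0 ('')
  [23] 14/3 → 1 ('h')
  [24] 3/13 → 1 ('h')
  [25] 13/12 → 2 ('hh')
  [26] 12/11 → 3 ('hhh')

n(n+1)/2 = 27·28/2 = 378
Σ LCP = 0 + 1 + 1 + 0 + 1 + 0 + 1 + 0 + 1 + 1 + 1 + 0 + 2 + 1 + 1 + 0 + 1 + 2 + 1 + 0 + 1 + 1 + 0 + 1 + 1 + 2 + 3 = 24
distinct = 378 − 24 = 354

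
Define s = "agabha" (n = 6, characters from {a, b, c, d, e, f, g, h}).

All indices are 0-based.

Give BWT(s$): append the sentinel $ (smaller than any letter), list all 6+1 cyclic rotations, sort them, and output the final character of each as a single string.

rank  rotation last
    0  $agabha  a
    1  a$agabh  h
    2  abha$ag  g
    3  agabha$  $
    4  bha$aga  a
    5  gabha$a  a
    6  ha$agab  b

ahg$aab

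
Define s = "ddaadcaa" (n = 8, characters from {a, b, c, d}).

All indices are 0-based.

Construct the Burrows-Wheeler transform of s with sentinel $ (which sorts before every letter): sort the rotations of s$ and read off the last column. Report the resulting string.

aacdadda$

rank  rotation   last
    0  $ddaadcaa  a
    1  a$ddaadca  a
    2  aa$ddaadc  c
    3  aadcaa$dd  d
    4  adcaa$dda  a
    5  caa$ddaad  d
    6  daadcaa$d  d
    7  dcaa$ddaa  a
    8  ddaadcaa$  $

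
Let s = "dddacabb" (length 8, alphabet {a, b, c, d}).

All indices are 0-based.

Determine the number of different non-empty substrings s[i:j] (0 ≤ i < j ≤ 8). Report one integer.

sorted suffixes:
  #0 SA[0]=5  'abb'
  #1 SA[1]=3  'acabb'
  #2 SA[2]=7  'b'
  #3 SA[3]=6  'bb'
  #4 SA[4]=4  'cabb'
  #5 SA[5]=2  'dacabb'
  #6 SA[6]=1  'ddacabb'
  #7 SA[7]=0  'dddacabb'

SA = [5, 3, 7, 6, 4, 2, 1, 0]
i: (SA[i-1],SA[i]) lcp shared
  1: (5,3) 1 'a'
  2: (3,7) 0 ''
  3: (7,6) 1 'b'
  4: (6,4) 0 ''
  5: (4,2) 0 ''
  6: (2,1) 1 'd'
  7: (1,0) 2 'dd'

n(n+1)/2 = 8·9/2 = 36
Σ LCP = 0 + 1 + 0 + 1 + 0 + 0 + 1 + 2 = 5
distinct = 36 − 5 = 31

31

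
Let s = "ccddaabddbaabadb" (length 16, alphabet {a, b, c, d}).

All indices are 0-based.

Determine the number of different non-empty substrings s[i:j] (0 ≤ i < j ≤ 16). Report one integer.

118

rank | idx | suffix
   0 |  10 | aabadb
   1 |   4 | aabddbaabadb
   2 |  11 | abadb
   3 |   5 | abddbaabadb
   4 |  13 | adb
   5 |  15 | b
   6 |   9 | baabadb
   7 |  12 | badb
   8 |   6 | bddbaabadb
   9 |   0 | ccddaabddbaabadb
  10 |   1 | cddaabddbaabadb
  11 |   3 | daabddbaabadb
  12 |  14 | db
  13 |   8 | dbaabadb
  14 |   2 | ddaabddbaabadb
  15 |   7 | ddbaabadb

SA = [10, 4, 11, 5, 13, 15, 9, 12, 6, 0, 1, 3, 14, 8, 2, 7]
[i] adj suffixes → lcp
  [1] 10/4 → 3 ('aab')
  [2] 4/11 → 1 ('a')
  [3] 11/5 → 2 ('ab')
  [4] 5/13 → 1 ('a')
  [5] 13/15 → 0 ('')
  [6] 15/9 → 1 ('b')
  [7] 9/12 → 2 ('ba')
  [8] 12/6 → 1 ('b')
  [9] 6/0 → 0 ('')
  [10] 0/1 → 1 ('c')
  [11] 1/3 → 0 ('')
  [12] 3/14 → 1 ('d')
  [13] 14/8 → 2 ('db')
  [14] 8/2 → 1 ('d')
  [15] 2/7 → 2 ('dd')

n(n+1)/2 = 16·17/2 = 136
Σ LCP = 0 + 3 + 1 + 2 + 1 + 0 + 1 + 2 + 1 + 0 + 1 + 0 + 1 + 2 + 1 + 2 = 18
distinct = 136 − 18 = 118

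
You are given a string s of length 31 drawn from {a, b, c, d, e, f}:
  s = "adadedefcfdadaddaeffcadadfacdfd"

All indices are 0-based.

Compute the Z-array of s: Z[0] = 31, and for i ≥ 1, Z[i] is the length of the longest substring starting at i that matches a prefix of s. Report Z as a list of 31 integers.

Z[0]=31
i=1: fresh scan; Z[1]=0
i=2: fresh scan; Z[2]=2 scan→box=[2,4)
i=3: min(r-i=1, Z[1]=0)=0; Z[3]=0
i=4: fresh scan; Z[4]=0
i=5: fresh scan; Z[5]=0
i=6: fresh scan; Z[6]=0
i=7: fresh scan; Z[7]=0
i=8: fresh scan; Z[8]=0
i=9: fresh scan; Z[9]=0
i=10: fresh scan; Z[10]=0
i=11: fresh scan; Z[11]=4 scan→box=[11,15)
i=12: min(r-i=3, Z[1]=0)=0; Z[12]=0
i=13: min(r-i=2, Z[2]=2)=2; Z[13]=2
i=14: min(r-i=1, Z[3]=0)=0; Z[14]=0
i=15: fresh scan; Z[15]=0
i=16: fresh scan; Z[16]=1 scan→box=[16,17)
i=17: fresh scan; Z[17]=0
i=18: fresh scan; Z[18]=0
i=19: fresh scan; Z[19]=0
i=20: fresh scan; Z[20]=0
i=21: fresh scan; Z[21]=4 scan→box=[21,25)
i=22: min(r-i=3, Z[1]=0)=0; Z[22]=0
i=23: min(r-i=2, Z[2]=2)=2; Z[23]=2
i=24: min(r-i=1, Z[3]=0)=0; Z[24]=0
i=25: fresh scan; Z[25]=0
i=26: fresh scan; Z[26]=1 scan→box=[26,27)
i=27: fresh scan; Z[27]=0
i=28: fresh scan; Z[28]=0
i=29: fresh scan; Z[29]=0
i=30: fresh scan; Z[30]=0

[31, 0, 2, 0, 0, 0, 0, 0, 0, 0, 0, 4, 0, 2, 0, 0, 1, 0, 0, 0, 0, 4, 0, 2, 0, 0, 1, 0, 0, 0, 0]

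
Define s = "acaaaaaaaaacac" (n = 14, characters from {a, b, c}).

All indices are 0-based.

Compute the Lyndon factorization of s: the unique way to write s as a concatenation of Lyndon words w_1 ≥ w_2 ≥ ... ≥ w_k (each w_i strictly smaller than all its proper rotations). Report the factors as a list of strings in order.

["ac", "aaaaaaaaacac"]

emit factor 1: 'ac' (i=0, period=2)
emit factor 2: 'aaaaaaaaacac' (i=2, period=12)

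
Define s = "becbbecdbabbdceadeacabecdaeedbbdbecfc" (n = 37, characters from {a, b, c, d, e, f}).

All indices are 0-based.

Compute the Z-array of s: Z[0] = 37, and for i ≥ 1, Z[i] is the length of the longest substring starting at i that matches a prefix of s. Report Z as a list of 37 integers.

[37, 0, 0, 1, 3, 0, 0, 0, 1, 0, 1, 1, 0, 0, 0, 0, 0, 0, 0, 0, 0, 3, 0, 0, 0, 0, 0, 0, 0, 1, 1, 0, 3, 0, 0, 0, 0]

Z[0]=37
i=1: fresh scan; Z[1]=0
i=2: fresh scan; Z[2]=0
i=3: fresh scan; Z[3]=1 scan→box=[3,4)
i=4: fresh scan; Z[4]=3 scan→box=[4,7)
i=5: min(r-i=2, Z[1]=0)=0; Z[5]=0
i=6: min(r-i=1, Z[2]=0)=0; Z[6]=0
i=7: fresh scan; Z[7]=0
i=8: fresh scan; Z[8]=1 scan→box=[8,9)
i=9: fresh scan; Z[9]=0
i=10: fresh scan; Z[10]=1 scan→box=[10,11)
i=11: fresh scan; Z[11]=1 scan→box=[11,12)
i=12: fresh scan; Z[12]=0
i=13: fresh scan; Z[13]=0
i=14: fresh scan; Z[14]=0
i=15: fresh scan; Z[15]=0
i=16: fresh scan; Z[16]=0
i=17: fresh scan; Z[17]=0
i=18: fresh scan; Z[18]=0
i=19: fresh scan; Z[19]=0
i=20: fresh scan; Z[20]=0
i=21: fresh scan; Z[21]=3 scan→box=[21,24)
i=22: min(r-i=2, Z[1]=0)=0; Z[22]=0
i=23: min(r-i=1, Z[2]=0)=0; Z[23]=0
i=24: fresh scan; Z[24]=0
i=25: fresh scan; Z[25]=0
i=26: fresh scan; Z[26]=0
i=27: fresh scan; Z[27]=0
i=28: fresh scan; Z[28]=0
i=29: fresh scan; Z[29]=1 scan→box=[29,30)
i=30: fresh scan; Z[30]=1 scan→box=[30,31)
i=31: fresh scan; Z[31]=0
i=32: fresh scan; Z[32]=3 scan→box=[32,35)
i=33: min(r-i=2, Z[1]=0)=0; Z[33]=0
i=34: min(r-i=1, Z[2]=0)=0; Z[34]=0
i=35: fresh scan; Z[35]=0
i=36: fresh scan; Z[36]=0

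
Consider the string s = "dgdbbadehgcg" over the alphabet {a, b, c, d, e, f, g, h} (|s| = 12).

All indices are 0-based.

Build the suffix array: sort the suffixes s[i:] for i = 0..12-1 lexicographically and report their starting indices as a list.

[5, 4, 3, 10, 2, 6, 0, 7, 11, 9, 1, 8]

rank | idx | suffix
   0 |   5 | adehgcg
   1 |   4 | badehgcg
   2 |   3 | bbadehgcg
   3 |  10 | cg
   4 |   2 | dbbadehgcg
   5 |   6 | dehgcg
   6 |   0 | dgdbbadehgcg
   7 |   7 | ehgcg
   8 |  11 | g
   9 |   9 | gcg
  10 |   1 | gdbbadehgcg
  11 |   8 | hgcg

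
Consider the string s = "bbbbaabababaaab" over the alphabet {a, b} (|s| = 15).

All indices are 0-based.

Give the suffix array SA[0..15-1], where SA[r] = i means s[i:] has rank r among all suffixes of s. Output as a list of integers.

rank | idx | suffix
   0 |  11 | aaab
   1 |  12 | aab
   2 |   4 | aabababaaab
   3 |  13 | ab
   4 |   9 | abaaab
   5 |   7 | ababaaab
   6 |   5 | abababaaab
   7 |  14 | b
   8 |  10 | baaab
   9 |   3 | baabababaaab
  10 |   8 | babaaab
  11 |   6 | bababaaab
  12 |   2 | bbaabababaaab
  13 |   1 | bbbaabababaaab
  14 |   0 | bbbbaabababaaab

[11, 12, 4, 13, 9, 7, 5, 14, 10, 3, 8, 6, 2, 1, 0]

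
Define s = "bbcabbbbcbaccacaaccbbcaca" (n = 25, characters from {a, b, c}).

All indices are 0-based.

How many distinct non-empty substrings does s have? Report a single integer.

279

sorted suffixes:
  #0 SA[0]=24  'a'
  #1 SA[1]=15  'aaccbbcaca'
  #2 SA[2]=3  'abbbbcbaccacaaccbbcaca'
  #3 SA[3]=22  'aca'
  #4 SA[4]=13  'acaaccbbcaca'
  #5 SA[5]=10  'accacaaccbbcaca'
  #6 SA[6]=16  'accbbcaca'
  #7 SA[7]=9  'baccacaaccbbcaca'
  #8 SA[8]=4  'bbbbcbaccacaaccbbcaca'
  #9 SA[9]=5  'bbbcbaccacaaccbbcaca'
  #10 SA[10]=0  'bbcabbbbcbaccacaaccbbcaca'
  #11 SA[11]=19  'bbcaca'
  #12 SA[12]=6  'bbcbaccacaaccbbcaca'
  #13 SA[13]=1  'bcabbbbcbaccacaaccbbcaca'
  #14 SA[14]=20  'bcaca'
  #15 SA[15]=7  'bcbaccacaaccbbcaca'
  #16 SA[16]=23  'ca'
  #17 SA[17]=14  'caaccbbcaca'
  #18 SA[18]=2  'cabbbbcbaccacaaccbbcaca'
  #19 SA[19]=21  'caca'
  #20 SA[20]=12  'cacaaccbbcaca'
  #21 SA[21]=8  'cbaccacaaccbbcaca'
  #22 SA[22]=18  'cbbcaca'
  #23 SA[23]=11  'ccacaaccbbcaca'
  #24 SA[24]=17  'ccbbcaca'

SA = [24, 15, 3, 22, 13, 10, 16, 9, 4, 5, 0, 19, 6, 1, 20, 7, 23, 14, 2, 21, 12, 8, 18, 11, 17]
rank  pair      lcp
   1  s[24:],s[15:]  1  'a'
   2  s[15:],s[3:]  1  'a'
   3  s[3:],s[22:]  1  'a'
   4  s[22:],s[13:]  3  'aca'
   5  s[13:],s[10:]  2  'ac'
   6  s[10:],s[16:]  3  'acc'
   7  s[16:],s[9:]  0  ''
   8  s[9:],s[4:]  1  'b'
   9  s[4:],s[5:]  3  'bbb'
  10  s[5:],s[0:]  2  'bb'
  11  s[0:],s[19:]  4  'bbca'
  12  s[19:],s[6:]  3  'bbc'
  13  s[6:],s[1:]  1  'b'
  14  s[1:],s[20:]  3  'bca'
  15  s[20:],s[7:]  2  'bc'
  16  s[7:],s[23:]  0  ''
  17  s[23:],s[14:]  2  'ca'
  18  s[14:],s[2:]  2  'ca'
  19  s[2:],s[21:]  2  'ca'
  20  s[21:],s[12:]  4  'caca'
  21  s[12:],s[8:]  1  'c'
  22  s[8:],s[18:]  2  'cb'
  23  s[18:],s[11:]  1  'c'
  24  s[11:],s[17:]  2  'cc'

n(n+1)/2 = 25·26/2 = 325
Σ LCP = 0 + 1 + 1 + 1 + 3 + 2 + 3 + 0 + 1 + 3 + 2 + 4 + 3 + 1 + 3 + 2 + 0 + 2 + 2 + 2 + 4 + 1 + 2 + 1 + 2 = 46
distinct = 325 − 46 = 279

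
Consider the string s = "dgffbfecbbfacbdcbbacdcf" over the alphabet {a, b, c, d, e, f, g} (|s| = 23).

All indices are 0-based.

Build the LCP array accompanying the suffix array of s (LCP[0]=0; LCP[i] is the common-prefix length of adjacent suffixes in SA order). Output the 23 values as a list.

sorted suffixes:
  #0 SA[0]=11  'acbdcbbacdcf'
  #1 SA[1]=18  'acdcf'
  #2 SA[2]=17  'bacdcf'
  #3 SA[3]=16  'bbacdcf'
  #4 SA[4]=8  'bbfacbdcbbacdcf'
  #5 SA[5]=13  'bdcbbacdcf'
  #6 SA[6]=9  'bfacbdcbbacdcf'
  #7 SA[7]=4  'bfecbbfacbdcbbacdcf'
  #8 SA[8]=15  'cbbacdcf'
  #9 SA[9]=7  'cbbfacbdcbbacdcf'
  #10 SA[10]=12  'cbdcbbacdcf'
  #11 SA[11]=19  'cdcf'
  #12 SA[12]=21  'cf'
  #13 SA[13]=14  'dcbbacdcf'
  #14 SA[14]=20  'dcf'
  #15 SA[15]=0  'dgffbfecbbfacbdcbbacdcf'
  #16 SA[16]=6  'ecbbfacbdcbbacdcf'
  #17 SA[17]=22  'f'
  #18 SA[18]=10  'facbdcbbacdcf'
  #19 SA[19]=3  'fbfecbbfacbdcbbacdcf'
  #20 SA[20]=5  'fecbbfacbdcbbacdcf'
  #21 SA[21]=2  'ffbfecbbfacbdcbbacdcf'
  #22 SA[22]=1  'gffbfecbbfacbdcbbacdcf'

SA = [11, 18, 17, 16, 8, 13, 9, 4, 15, 7, 12, 19, 21, 14, 20, 0, 6, 22, 10, 3, 5, 2, 1]
[i] adj suffixes → lcp
  [1] 11/18 → 2 ('ac')
  [2] 18/17 → 0 ('')
  [3] 17/16 → 1 ('b')
  [4] 16/8 → 2 ('bb')
  [5] 8/13 → 1 ('b')
  [6] 13/9 → 1 ('b')
  [7] 9/4 → 2 ('bf')
  [8] 4/15 → 0 ('')
  [9] 15/7 → 3 ('cbb')
  [10] 7/12 → 2 ('cb')
  [11] 12/19 → 1 ('c')
  [12] 19/21 → 1 ('c')
  [13] 21/14 → 0 ('')
  [14] 14/20 → 2 ('dc')
  [15] 20/0 → 1 ('d')
  [16] 0/6 → 0 ('')
  [17] 6/22 → 0 ('')
  [18] 22/10 → 1 ('f')
  [19] 10/3 → 1 ('f')
  [20] 3/5 → 1 ('f')
  [21] 5/2 → 1 ('f')
  [22] 2/1 → 0 ('')

[0, 2, 0, 1, 2, 1, 1, 2, 0, 3, 2, 1, 1, 0, 2, 1, 0, 0, 1, 1, 1, 1, 0]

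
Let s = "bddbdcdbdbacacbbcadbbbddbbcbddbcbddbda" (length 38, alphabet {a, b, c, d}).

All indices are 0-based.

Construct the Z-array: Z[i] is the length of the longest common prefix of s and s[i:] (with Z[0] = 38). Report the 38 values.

[38, 0, 0, 2, 0, 0, 0, 2, 0, 1, 0, 0, 0, 0, 1, 1, 0, 0, 0, 1, 1, 4, 0, 0, 1, 1, 0, 4, 0, 0, 1, 0, 5, 0, 0, 2, 0, 0]

Z[0]=38
i=1: outside box; Z[1]=0
i=2: outside box; Z[2]=0
i=3: outside box; Z[3]=2 scan→box=[3,5)
i=4: min(r-i=1, Z[1]=0)=0; Z[4]=0
i=5: outside box; Z[5]=0
i=6: outside box; Z[6]=0
i=7: outside box; Z[7]=2 scan→box=[7,9)
i=8: min(r-i=1, Z[1]=0)=0; Z[8]=0
i=9: outside box; Z[9]=1 scan→box=[9,10)
i=10: outside box; Z[10]=0
i=11: outside box; Z[11]=0
i=12: outside box; Z[12]=0
i=13: outside box; Z[13]=0
i=14: outside box; Z[14]=1 scan→box=[14,15)
i=15: outside box; Z[15]=1 scan→box=[15,16)
i=16: outside box; Z[16]=0
i=17: outside box; Z[17]=0
i=18: outside box; Z[18]=0
i=19: outside box; Z[19]=1 scan→box=[19,20)
i=20: outside box; Z[20]=1 scan→box=[20,21)
i=21: outside box; Z[21]=4 scan→box=[21,25)
i=22: min(r-i=3, Z[1]=0)=0; Z[22]=0
i=23: min(r-i=2, Z[2]=0)=0; Z[23]=0
i=24: min(r-i=1, Z[3]=2)=1; Z[24]=1
i=25: outside box; Z[25]=1 scan→box=[25,26)
i=26: outside box; Z[26]=0
i=27: outside box; Z[27]=4 scan→box=[27,31)
i=28: min(r-i=3, Z[1]=0)=0; Z[28]=0
i=29: min(r-i=2, Z[2]=0)=0; Z[29]=0
i=30: min(r-i=1, Z[3]=2)=1; Z[30]=1
i=31: outside box; Z[31]=0
i=32: outside box; Z[32]=5 scan→box=[32,37)
i=33: min(r-i=4, Z[1]=0)=0; Z[33]=0
i=34: min(r-i=3, Z[2]=0)=0; Z[34]=0
i=35: min(r-i=2, Z[3]=2)=2; Z[35]=2
i=36: min(r-i=1, Z[4]=0)=0; Z[36]=0
i=37: outside box; Z[37]=0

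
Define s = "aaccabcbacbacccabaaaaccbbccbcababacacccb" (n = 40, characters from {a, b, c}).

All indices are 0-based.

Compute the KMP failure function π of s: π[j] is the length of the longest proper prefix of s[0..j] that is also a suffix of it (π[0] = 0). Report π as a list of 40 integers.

π[0] = 0
j=1 s[j]='a': π[1]=1 (border 'a')
j=2 s[j]='c': k: 1→0; π[2]=0 (border '')
j=3 s[j]='c': π[3]=0 (border '')
j=4 s[j]='a': π[4]=1 (border 'a')
j=5 s[j]='b': k: 1→0; π[5]=0 (border '')
j=6 s[j]='c': π[6]=0 (border '')
j=7 s[j]='b': π[7]=0 (border '')
j=8 s[j]='a': π[8]=1 (border 'a')
j=9 s[j]='c': k: 1→0; π[9]=0 (border '')
j=10 s[j]='b': π[10]=0 (border '')
j=11 s[j]='a': π[11]=1 (border 'a')
j=12 s[j]='c': k: 1→0; π[12]=0 (border '')
j=13 s[j]='c': π[13]=0 (border '')
j=14 s[j]='c': π[14]=0 (border '')
j=15 s[j]='a': π[15]=1 (border 'a')
j=16 s[j]='b': k: 1→0; π[16]=0 (border '')
j=17 s[j]='a': π[17]=1 (border 'a')
j=18 s[j]='a': π[18]=2 (border 'aa')
j=19 s[j]='a': k: 2→1; π[19]=2 (border 'aa')
j=20 s[j]='a': k: 2→1; π[20]=2 (border 'aa')
j=21 s[j]='c': π[21]=3 (border 'aac')
j=22 s[j]='c': π[22]=4 (border 'aacc')
j=23 s[j]='b': k: 4→0; π[23]=0 (border '')
j=24 s[j]='b': π[24]=0 (border '')
j=25 s[j]='c': π[25]=0 (border '')
j=26 s[j]='c': π[26]=0 (border '')
j=27 s[j]='b': π[27]=0 (border '')
j=28 s[j]='c': π[28]=0 (border '')
j=29 s[j]='a': π[29]=1 (border 'a')
j=30 s[j]='b': k: 1→0; π[30]=0 (border '')
j=31 s[j]='a': π[31]=1 (border 'a')
j=32 s[j]='b': k: 1→0; π[32]=0 (border '')
j=33 s[j]='a': π[33]=1 (border 'a')
j=34 s[j]='c': k: 1→0; π[34]=0 (border '')
j=35 s[j]='a': π[35]=1 (border 'a')
j=36 s[j]='c': k: 1→0; π[36]=0 (border '')
j=37 s[j]='c': π[37]=0 (border '')
j=38 s[j]='c': π[38]=0 (border '')
j=39 s[j]='b': π[39]=0 (border '')

[0, 1, 0, 0, 1, 0, 0, 0, 1, 0, 0, 1, 0, 0, 0, 1, 0, 1, 2, 2, 2, 3, 4, 0, 0, 0, 0, 0, 0, 1, 0, 1, 0, 1, 0, 1, 0, 0, 0, 0]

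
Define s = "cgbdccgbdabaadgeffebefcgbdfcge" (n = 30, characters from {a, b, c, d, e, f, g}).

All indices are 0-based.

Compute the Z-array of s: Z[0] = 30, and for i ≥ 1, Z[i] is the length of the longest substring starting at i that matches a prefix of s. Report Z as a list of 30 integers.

[30, 0, 0, 0, 1, 4, 0, 0, 0, 0, 0, 0, 0, 0, 0, 0, 0, 0, 0, 0, 0, 0, 4, 0, 0, 0, 0, 2, 0, 0]

Z[0]=30
i=1: outside box; Z[1]=0
i=2: outside box; Z[2]=0
i=3: outside box; Z[3]=0
i=4: outside box; Z[4]=1 grow→box=[4,5)
i=5: outside box; Z[5]=4 grow→box=[5,9)
i=6: min(r-i=3, Z[1]=0)=0; Z[6]=0
i=7: min(r-i=2, Z[2]=0)=0; Z[7]=0
i=8: min(r-i=1, Z[3]=0)=0; Z[8]=0
i=9: outside box; Z[9]=0
i=10: outside box; Z[10]=0
i=11: outside box; Z[11]=0
i=12: outside box; Z[12]=0
i=13: outside box; Z[13]=0
i=14: outside box; Z[14]=0
i=15: outside box; Z[15]=0
i=16: outside box; Z[16]=0
i=17: outside box; Z[17]=0
i=18: outside box; Z[18]=0
i=19: outside box; Z[19]=0
i=20: outside box; Z[20]=0
i=21: outside box; Z[21]=0
i=22: outside box; Z[22]=4 grow→box=[22,26)
i=23: min(r-i=3, Z[1]=0)=0; Z[23]=0
i=24: min(r-i=2, Z[2]=0)=0; Z[24]=0
i=25: min(r-i=1, Z[3]=0)=0; Z[25]=0
i=26: outside box; Z[26]=0
i=27: outside box; Z[27]=2 grow→box=[27,29)
i=28: min(r-i=1, Z[1]=0)=0; Z[28]=0
i=29: outside box; Z[29]=0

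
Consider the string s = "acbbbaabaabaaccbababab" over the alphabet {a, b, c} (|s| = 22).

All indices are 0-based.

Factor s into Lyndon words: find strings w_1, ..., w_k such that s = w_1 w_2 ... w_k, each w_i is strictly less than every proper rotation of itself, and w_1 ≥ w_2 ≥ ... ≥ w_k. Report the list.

["acbbb", "aabaabaaccbababab"]

emit factor 1: 'acbbb' (i=0, period=5)
emit factor 2: 'aabaabaaccbababab' (i=5, period=17)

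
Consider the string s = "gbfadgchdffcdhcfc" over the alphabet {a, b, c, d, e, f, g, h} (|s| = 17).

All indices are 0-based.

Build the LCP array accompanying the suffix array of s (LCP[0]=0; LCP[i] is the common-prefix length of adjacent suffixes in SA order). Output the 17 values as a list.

rank→(start, suffix):
  0 → (3, 'adgchdffcdhcfc')
  1 → (1, 'bfadgchdffcdhcfc')
  2 → (16, 'c')
  3 → (11, 'cdhcfc')
  4 → (14, 'cfc')
  5 → (6, 'chdffcdhcfc')
  6 → (8, 'dffcdhcfc')
  7 → (4, 'dgchdffcdhcfc')
  8 → (12, 'dhcfc')
  9 → (2, 'fadgchdffcdhcfc')
  10 → (15, 'fc')
  11 → (10, 'fcdhcfc')
  12 → (9, 'ffcdhcfc')
  13 → (0, 'gbfadgchdffcdhcfc')
  14 → (5, 'gchdffcdhcfc')
  15 → (13, 'hcfc')
  16 → (7, 'hdffcdhcfc')

SA = [3, 1, 16, 11, 14, 6, 8, 4, 12, 2, 15, 10, 9, 0, 5, 13, 7]
i: (SA[i-1],SA[i]) lcp shared
  1: (3,1) 0 ''
  2: (1,16) 0 ''
  3: (16,11) 1 'c'
  4: (11,14) 1 'c'
  5: (14,6) 1 'c'
  6: (6,8) 0 ''
  7: (8,4) 1 'd'
  8: (4,12) 1 'd'
  9: (12,2) 0 ''
  10: (2,15) 1 'f'
  11: (15,10) 2 'fc'
  12: (10,9) 1 'f'
  13: (9,0) 0 ''
  14: (0,5) 1 'g'
  15: (5,13) 0 ''
  16: (13,7) 1 'h'

[0, 0, 0, 1, 1, 1, 0, 1, 1, 0, 1, 2, 1, 0, 1, 0, 1]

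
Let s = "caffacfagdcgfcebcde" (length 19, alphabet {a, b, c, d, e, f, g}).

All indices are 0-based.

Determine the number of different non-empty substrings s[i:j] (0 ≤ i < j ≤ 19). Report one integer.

177

sorted suffixes:
  #0 SA[0]=4  'acfagdcgfcebcde'
  #1 SA[1]=1  'affacfagdcgfcebcde'
  #2 SA[2]=7  'agdcgfcebcde'
  #3 SA[3]=15  'bcde'
  #4 SA[4]=0  'caffacfagdcgfcebcde'
  #5 SA[5]=16  'cde'
  #6 SA[6]=13  'cebcde'
  #7 SA[7]=5  'cfagdcgfcebcde'
  #8 SA[8]=10  'cgfcebcde'
  #9 SA[9]=9  'dcgfcebcde'
  #10 SA[10]=17  'de'
  #11 SA[11]=18  'e'
  #12 SA[12]=14  'ebcde'
  #13 SA[13]=3  'facfagdcgfcebcde'
  #14 SA[14]=6  'fagdcgfcebcde'
  #15 SA[15]=12  'fcebcde'
  #16 SA[16]=2  'ffacfagdcgfcebcde'
  #17 SA[17]=8  'gdcgfcebcde'
  #18 SA[18]=11  'gfcebcde'

SA = [4, 1, 7, 15, 0, 16, 13, 5, 10, 9, 17, 18, 14, 3, 6, 12, 2, 8, 11]
rank  pair      lcp
   1  s[4:],s[1:]  1  'a'
   2  s[1:],s[7:]  1  'a'
   3  s[7:],s[15:]  0  ''
   4  s[15:],s[0:]  0  ''
   5  s[0:],s[16:]  1  'c'
   6  s[16:],s[13:]  1  'c'
   7  s[13:],s[5:]  1  'c'
   8  s[5:],s[10:]  1  'c'
   9  s[10:],s[9:]  0  ''
  10  s[9:],s[17:]  1  'd'
  11  s[17:],s[18:]  0  ''
  12  s[18:],s[14:]  1  'e'
  13  s[14:],s[3:]  0  ''
  14  s[3:],s[6:]  2  'fa'
  15  s[6:],s[12:]  1  'f'
  16  s[12:],s[2:]  1  'f'
  17  s[2:],s[8:]  0  ''
  18  s[8:],s[11:]  1  'g'

n(n+1)/2 = 19·20/2 = 190
Σ LCP = 0 + 1 + 1 + 0 + 0 + 1 + 1 + 1 + 1 + 0 + 1 + 0 + 1 + 0 + 2 + 1 + 1 + 0 + 1 = 13
distinct = 190 − 13 = 177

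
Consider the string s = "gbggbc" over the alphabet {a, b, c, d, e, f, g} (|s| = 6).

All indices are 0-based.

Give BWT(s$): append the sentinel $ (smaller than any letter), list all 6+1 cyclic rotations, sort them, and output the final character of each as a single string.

cggbg$b

rank  rotation last
    0  $gbggbc  c
    1  bc$gbgg  g
    2  bggbc$g  g
    3  c$gbggb  b
    4  gbc$gbg  g
    5  gbggbc$  $
    6  ggbc$gb  b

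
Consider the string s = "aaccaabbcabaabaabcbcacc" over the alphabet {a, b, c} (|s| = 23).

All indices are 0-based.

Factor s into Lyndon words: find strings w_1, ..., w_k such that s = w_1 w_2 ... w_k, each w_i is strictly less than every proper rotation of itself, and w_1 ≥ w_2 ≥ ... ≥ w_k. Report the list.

["aacc", "aabbcab", "aabaabcbcacc"]

emit factor 1: 'aacc' (i=0, period=4)
emit factor 2: 'aabbcab' (i=4, period=7)
emit factor 3: 'aabaabcbcacc' (i=11, period=12)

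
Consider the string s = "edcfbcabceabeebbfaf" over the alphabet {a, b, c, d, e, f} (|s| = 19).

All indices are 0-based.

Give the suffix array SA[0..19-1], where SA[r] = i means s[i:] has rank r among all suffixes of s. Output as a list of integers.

sorted suffixes:
  #0 SA[0]=6  'abceabeebbfaf'
  #1 SA[1]=10  'abeebbfaf'
  #2 SA[2]=17  'af'
  #3 SA[3]=14  'bbfaf'
  #4 SA[4]=4  'bcabceabeebbfaf'
  #5 SA[5]=7  'bceabeebbfaf'
  #6 SA[6]=11  'beebbfaf'
  #7 SA[7]=15  'bfaf'
  #8 SA[8]=5  'cabceabeebbfaf'
  #9 SA[9]=8  'ceabeebbfaf'
  #10 SA[10]=2  'cfbcabceabeebbfaf'
  #11 SA[11]=1  'dcfbcabceabeebbfaf'
  #12 SA[12]=9  'eabeebbfaf'
  #13 SA[13]=13  'ebbfaf'
  #14 SA[14]=0  'edcfbcabceabeebbfaf'
  #15 SA[15]=12  'eebbfaf'
  #16 SA[16]=18  'f'
  #17 SA[17]=16  'faf'
  #18 SA[18]=3  'fbcabceabeebbfaf'

[6, 10, 17, 14, 4, 7, 11, 15, 5, 8, 2, 1, 9, 13, 0, 12, 18, 16, 3]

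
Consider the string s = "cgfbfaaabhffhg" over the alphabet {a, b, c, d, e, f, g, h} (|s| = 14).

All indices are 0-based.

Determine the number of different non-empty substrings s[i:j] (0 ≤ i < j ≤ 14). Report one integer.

rank | idx | suffix
   0 |   5 | aaabhffhg
   1 |   6 | aabhffhg
   2 |   7 | abhffhg
   3 |   3 | bfaaabhffhg
   4 |   8 | bhffhg
   5 |   0 | cgfbfaaabhffhg
   6 |   4 | faaabhffhg
   7 |   2 | fbfaaabhffhg
   8 |  10 | ffhg
   9 |  11 | fhg
  10 |  13 | g
  11 |   1 | gfbfaaabhffhg
  12 |   9 | hffhg
  13 |  12 | hg

SA = [5, 6, 7, 3, 8, 0, 4, 2, 10, 11, 13, 1, 9, 12]
rank  pair      lcp
   1  s[5:],s[6:]  2  'aa'
   2  s[6:],s[7:]  1  'a'
   3  s[7:],s[3:]  0  ''
   4  s[3:],s[8:]  1  'b'
   5  s[8:],s[0:]  0  ''
   6  s[0:],s[4:]  0  ''
   7  s[4:],s[2:]  1  'f'
   8  s[2:],s[10:]  1  'f'
   9  s[10:],s[11:]  1  'f'
  10  s[11:],s[13:]  0  ''
  11  s[13:],s[1:]  1  'g'
  12  s[1:],s[9:]  0  ''
  13  s[9:],s[12:]  1  'h'

n(n+1)/2 = 14·15/2 = 105
Σ LCP = 0 + 2 + 1 + 0 + 1 + 0 + 0 + 1 + 1 + 1 + 0 + 1 + 0 + 1 = 9
distinct = 105 − 9 = 96

96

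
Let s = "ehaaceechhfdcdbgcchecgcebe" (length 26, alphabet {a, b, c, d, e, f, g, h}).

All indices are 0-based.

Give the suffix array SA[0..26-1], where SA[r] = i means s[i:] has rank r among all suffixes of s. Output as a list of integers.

[2, 3, 24, 14, 16, 12, 22, 4, 20, 17, 7, 13, 11, 25, 23, 19, 6, 5, 0, 10, 15, 21, 1, 18, 9, 8]

sorted suffixes:
  #0 SA[0]=2  'aaceechhfdcdbgcchecgcebe'
  #1 SA[1]=3  'aceechhfdcdbgcchecgcebe'
  #2 SA[2]=24  'be'
  #3 SA[3]=14  'bgcchecgcebe'
  #4 SA[4]=16  'cchecgcebe'
  #5 SA[5]=12  'cdbgcchecgcebe'
  #6 SA[6]=22  'cebe'
  #7 SA[7]=4  'ceechhfdcdbgcchecgcebe'
  #8 SA[8]=20  'cgcebe'
  #9 SA[9]=17  'checgcebe'
  #10 SA[10]=7  'chhfdcdbgcchecgcebe'
  #11 SA[11]=13  'dbgcchecgcebe'
  #12 SA[12]=11  'dcdbgcchecgcebe'
  #13 SA[13]=25  'e'
  #14 SA[14]=23  'ebe'
  #15 SA[15]=19  'ecgcebe'
  #16 SA[16]=6  'echhfdcdbgcchecgcebe'
  #17 SA[17]=5  'eechhfdcdbgcchecgcebe'
  #18 SA[18]=0  'ehaaceechhfdcdbgcchecgcebe'
  #19 SA[19]=10  'fdcdbgcchecgcebe'
  #20 SA[20]=15  'gcchecgcebe'
  #21 SA[21]=21  'gcebe'
  #22 SA[22]=1  'haaceechhfdcdbgcchecgcebe'
  #23 SA[23]=18  'hecgcebe'
  #24 SA[24]=9  'hfdcdbgcchecgcebe'
  #25 SA[25]=8  'hhfdcdbgcchecgcebe'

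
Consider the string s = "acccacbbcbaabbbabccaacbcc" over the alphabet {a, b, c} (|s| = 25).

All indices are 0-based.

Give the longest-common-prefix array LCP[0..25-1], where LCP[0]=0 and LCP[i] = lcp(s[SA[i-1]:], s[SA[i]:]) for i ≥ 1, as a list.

rank→(start, suffix):
  0 → (10, 'aabbbabccaacbcc')
  1 → (19, 'aacbcc')
  2 → (11, 'abbbabccaacbcc')
  3 → (15, 'abccaacbcc')
  4 → (4, 'acbbcbaabbbabccaacbcc')
  5 → (20, 'acbcc')
  6 → (0, 'acccacbbcbaabbbabccaacbcc')
  7 → (9, 'baabbbabccaacbcc')
  8 → (14, 'babccaacbcc')
  9 → (13, 'bbabccaacbcc')
  10 → (12, 'bbbabccaacbcc')
  11 → (6, 'bbcbaabbbabccaacbcc')
  12 → (7, 'bcbaabbbabccaacbcc')
  13 → (22, 'bcc')
  14 → (16, 'bccaacbcc')
  15 → (24, 'c')
  16 → (18, 'caacbcc')
  17 → (3, 'cacbbcbaabbbabccaacbcc')
  18 → (8, 'cbaabbbabccaacbcc')
  19 → (5, 'cbbcbaabbbabccaacbcc')
  20 → (21, 'cbcc')
  21 → (23, 'cc')
  22 → (17, 'ccaacbcc')
  23 → (2, 'ccacbbcbaabbbabccaacbcc')
  24 → (1, 'cccacbbcbaabbbabccaacbcc')

SA = [10, 19, 11, 15, 4, 20, 0, 9, 14, 13, 12, 6, 7, 22, 16, 24, 18, 3, 8, 5, 21, 23, 17, 2, 1]
rank  pair      lcp
   1  s[10:],s[19:]  2  'aa'
   2  s[19:],s[11:]  1  'a'
   3  s[11:],s[15:]  2  'ab'
   4  s[15:],s[4:]  1  'a'
   5  s[4:],s[20:]  3  'acb'
   6  s[20:],s[0:]  2  'ac'
   7  s[0:],s[9:]  0  ''
   8  s[9:],s[14:]  2  'ba'
   9  s[14:],s[13:]  1  'b'
  10  s[13:],s[12:]  2  'bb'
  11  s[12:],s[6:]  2  'bb'
  12  s[6:],s[7:]  1  'b'
  13  s[7:],s[22:]  2  'bc'
  14  s[22:],s[16:]  3  'bcc'
  15  s[16:],s[24:]  0  ''
  16  s[24:],s[18:]  1  'c'
  17  s[18:],s[3:]  2  'ca'
  18  s[3:],s[8:]  1  'c'
  19  s[8:],s[5:]  2  'cb'
  20  s[5:],s[21:]  2  'cb'
  21  s[21:],s[23:]  1  'c'
  22  s[23:],s[17:]  2  'cc'
  23  s[17:],s[2:]  3  'cca'
  24  s[2:],s[1:]  2  'cc'

[0, 2, 1, 2, 1, 3, 2, 0, 2, 1, 2, 2, 1, 2, 3, 0, 1, 2, 1, 2, 2, 1, 2, 3, 2]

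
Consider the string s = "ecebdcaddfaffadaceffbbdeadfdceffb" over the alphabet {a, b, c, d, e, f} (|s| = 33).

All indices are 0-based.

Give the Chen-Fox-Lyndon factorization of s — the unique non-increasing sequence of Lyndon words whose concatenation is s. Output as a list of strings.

emit factor 1: 'e' (i=0, period=1)
emit factor 2: 'ce' (i=1, period=2)
emit factor 3: 'bdc' (i=3, period=3)
emit factor 4: 'addfaff' (i=6, period=7)
emit factor 5: 'ad' (i=13, period=2)
emit factor 6: 'aceffbbdeadfdceffb' (i=15, period=18)

["e", "ce", "bdc", "addfaff", "ad", "aceffbbdeadfdceffb"]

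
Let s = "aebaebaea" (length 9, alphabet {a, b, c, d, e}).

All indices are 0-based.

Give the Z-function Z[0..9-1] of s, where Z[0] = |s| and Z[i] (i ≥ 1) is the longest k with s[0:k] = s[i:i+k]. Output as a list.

Z[0]=9
i=1: fresh scan; Z[1]=0
i=2: fresh scan; Z[2]=0
i=3: fresh scan; Z[3]=5 extend→box=[3,8)
i=4: min(r-i=4, Z[1]=0)=0; Z[4]=0
i=5: min(r-i=3, Z[2]=0)=0; Z[5]=0
i=6: min(r-i=2, Z[3]=5)=2; Z[6]=2
i=7: min(r-i=1, Z[4]=0)=0; Z[7]=0
i=8: fresh scan; Z[8]=1 extend→box=[8,9)

[9, 0, 0, 5, 0, 0, 2, 0, 1]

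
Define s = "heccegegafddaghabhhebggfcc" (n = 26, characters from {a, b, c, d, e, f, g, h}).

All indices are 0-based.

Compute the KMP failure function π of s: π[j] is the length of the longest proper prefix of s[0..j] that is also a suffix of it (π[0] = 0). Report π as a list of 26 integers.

π[0] = 0
j=1 s[j]='e': π[1]=0 (border '')
j=2 s[j]='c': π[2]=0 (border '')
j=3 s[j]='c': π[3]=0 (border '')
j=4 s[j]='e': π[4]=0 (border '')
j=5 s[j]='g': π[5]=0 (border '')
j=6 s[j]='e': π[6]=0 (border '')
j=7 s[j]='g': π[7]=0 (border '')
j=8 s[j]='a': π[8]=0 (border '')
j=9 s[j]='f': π[9]=0 (border '')
j=10 s[j]='d': π[10]=0 (border '')
j=11 s[j]='d': π[11]=0 (border '')
j=12 s[j]='a': π[12]=0 (border '')
j=13 s[j]='g': π[13]=0 (border '')
j=14 s[j]='h': π[14]=1 (border 'h')
j=15 s[j]='a': k: 1→0; π[15]=0 (border '')
j=16 s[j]='b': π[16]=0 (border '')
j=17 s[j]='h': π[17]=1 (border 'h')
j=18 s[j]='h': k: 1→0; π[18]=1 (border 'h')
j=19 s[j]='e': π[19]=2 (border 'he')
j=20 s[j]='b': k: 2→0; π[20]=0 (border '')
j=21 s[j]='g': π[21]=0 (border '')
j=22 s[j]='g': π[22]=0 (border '')
j=23 s[j]='f': π[23]=0 (border '')
j=24 s[j]='c': π[24]=0 (border '')
j=25 s[j]='c': π[25]=0 (border '')

[0, 0, 0, 0, 0, 0, 0, 0, 0, 0, 0, 0, 0, 0, 1, 0, 0, 1, 1, 2, 0, 0, 0, 0, 0, 0]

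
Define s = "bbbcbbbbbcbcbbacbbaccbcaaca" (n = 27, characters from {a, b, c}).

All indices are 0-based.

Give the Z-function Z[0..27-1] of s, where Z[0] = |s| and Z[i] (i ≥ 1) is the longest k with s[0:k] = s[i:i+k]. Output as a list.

Z[0]=27
i=1: fresh scan; Z[1]=2 extend→box=[1,3)
i=2: min(r-i=1, Z[1]=2)=1; Z[2]=1
i=3: fresh scan; Z[3]=0
i=4: fresh scan; Z[4]=3 extend→box=[4,7)
i=5: min(r-i=2, Z[1]=2)=2; Z[5]=3 extend→box=[5,8)
i=6: min(r-i=2, Z[1]=2)=2; Z[6]=5 extend→box=[6,11)
i=7: min(r-i=4, Z[1]=2)=2; Z[7]=2
i=8: min(r-i=3, Z[2]=1)=1; Z[8]=1
i=9: min(r-i=2, Z[3]=0)=0; Z[9]=0
i=10: min(r-i=1, Z[4]=3)=1; Z[10]=1
i=11: fresh scan; Z[11]=0
i=12: fresh scan; Z[12]=2 extend→box=[12,14)
i=13: min(r-i=1, Z[1]=2)=1; Z[13]=1
i=14: fresh scan; Z[14]=0
i=15: fresh scan; Z[15]=0
i=16: fresh scan; Z[16]=2 extend→box=[16,18)
i=17: min(r-i=1, Z[1]=2)=1; Z[17]=1
i=18: fresh scan; Z[18]=0
i=19: fresh scan; Z[19]=0
i=20: fresh scan; Z[20]=0
i=21: fresh scan; Z[21]=1 extend→box=[21,22)
i=22: fresh scan; Z[22]=0
i=23: fresh scan; Z[23]=0
i=24: fresh scan; Z[24]=0
i=25: fresh scan; Z[25]=0
i=26: fresh scan; Z[26]=0

[27, 2, 1, 0, 3, 3, 5, 2, 1, 0, 1, 0, 2, 1, 0, 0, 2, 1, 0, 0, 0, 1, 0, 0, 0, 0, 0]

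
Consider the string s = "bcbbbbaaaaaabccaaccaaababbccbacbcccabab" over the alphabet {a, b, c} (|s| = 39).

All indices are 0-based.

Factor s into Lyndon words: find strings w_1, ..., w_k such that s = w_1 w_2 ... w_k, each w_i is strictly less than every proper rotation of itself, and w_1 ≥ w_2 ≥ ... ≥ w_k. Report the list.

emit factor 1: 'bc' (i=0, period=2)
emit factor 2: 'b' (i=2, period=1)
emit factor 3: 'b' (i=3, period=1)
emit factor 4: 'b' (i=4, period=1)
emit factor 5: 'b' (i=5, period=1)
emit factor 6: 'aaaaaabccaaccaaababbccbacbcccabab' (i=6, period=33)

["bc", "b", "b", "b", "b", "aaaaaabccaaccaaababbccbacbcccabab"]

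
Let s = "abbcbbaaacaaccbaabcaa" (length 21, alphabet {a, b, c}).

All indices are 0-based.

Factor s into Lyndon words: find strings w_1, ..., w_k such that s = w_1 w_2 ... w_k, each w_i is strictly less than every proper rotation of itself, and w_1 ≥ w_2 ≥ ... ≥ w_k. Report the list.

emit factor 1: 'abbcbb' (i=0, period=6)
emit factor 2: 'aaacaaccbaabc' (i=6, period=13)
emit factor 3: 'a' (i=19, period=1)
emit factor 4: 'a' (i=20, period=1)

["abbcbb", "aaacaaccbaabc", "a", "a"]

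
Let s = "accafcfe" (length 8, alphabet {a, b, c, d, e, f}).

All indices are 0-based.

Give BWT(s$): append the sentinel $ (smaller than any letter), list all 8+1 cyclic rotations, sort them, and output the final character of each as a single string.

rank  rotation   last
    0  $accafcfe  e
    1  accafcfe$  $
    2  afcfe$acc  c
    3  cafcfe$ac  c
    4  ccafcfe$a  a
    5  cfe$accaf  f
    6  e$accafcf  f
    7  fcfe$acca  a
    8  fe$accafc  c

e$ccaffac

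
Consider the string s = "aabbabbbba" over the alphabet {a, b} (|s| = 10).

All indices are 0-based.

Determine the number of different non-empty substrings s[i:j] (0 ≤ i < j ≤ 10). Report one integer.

sorted suffixes:
  #0 SA[0]=9  'a'
  #1 SA[1]=0  'aabbabbbba'
  #2 SA[2]=1  'abbabbbba'
  #3 SA[3]=4  'abbbba'
  #4 SA[4]=8  'ba'
  #5 SA[5]=3  'babbbba'
  #6 SA[6]=7  'bba'
  #7 SA[7]=2  'bbabbbba'
  #8 SA[8]=6  'bbba'
  #9 SA[9]=5  'bbbba'

SA = [9, 0, 1, 4, 8, 3, 7, 2, 6, 5]
i: (SA[i-1],SA[i]) lcp shared
  1: (9,0) 1 'a'
  2: (0,1) 1 'a'
  3: (1,4) 3 'abb'
  4: (4,8) 0 ''
  5: (8,3) 2 'ba'
  6: (3,7) 1 'b'
  7: (7,2) 3 'bba'
  8: (2,6) 2 'bb'
  9: (6,5) 3 'bbb'

n(n+1)/2 = 10·11/2 = 55
Σ LCP = 0 + 1 + 1 + 3 + 0 + 2 + 1 + 3 + 2 + 3 = 16
distinct = 55 − 16 = 39

39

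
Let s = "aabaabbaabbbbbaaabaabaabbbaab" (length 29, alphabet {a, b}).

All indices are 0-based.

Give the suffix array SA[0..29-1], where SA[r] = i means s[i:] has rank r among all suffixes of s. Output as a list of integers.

sorted suffixes:
  #0 SA[0]=14  'aaabaabaabbbaab'
  #1 SA[1]=26  'aab'
  #2 SA[2]=15  'aabaabaabbbaab'
  #3 SA[3]=0  'aabaabbaabbbbbaaabaabaabbbaab'
  #4 SA[4]=18  'aabaabbbaab'
  #5 SA[5]=3  'aabbaabbbbbaaabaabaabbbaab'
  #6 SA[6]=21  'aabbbaab'
  #7 SA[7]=7  'aabbbbbaaabaabaabbbaab'
  #8 SA[8]=27  'ab'
  #9 SA[9]=16  'abaabaabbbaab'
  #10 SA[10]=1  'abaabbaabbbbbaaabaabaabbbaab'
  #11 SA[11]=19  'abaabbbaab'
  #12 SA[12]=4  'abbaabbbbbaaabaabaabbbaab'
  #13 SA[13]=22  'abbbaab'
  #14 SA[14]=8  'abbbbbaaabaabaabbbaab'
  #15 SA[15]=28  'b'
  #16 SA[16]=13  'baaabaabaabbbaab'
  #17 SA[17]=25  'baab'
  #18 SA[18]=17  'baabaabbbaab'
  #19 SA[19]=2  'baabbaabbbbbaaabaabaabbbaab'
  #20 SA[20]=20  'baabbbaab'
  #21 SA[21]=6  'baabbbbbaaabaabaabbbaab'
  #22 SA[22]=12  'bbaaabaabaabbbaab'
  #23 SA[23]=24  'bbaab'
  #24 SA[24]=5  'bbaabbbbbaaabaabaabbbaab'
  #25 SA[25]=11  'bbbaaabaabaabbbaab'
  #26 SA[26]=23  'bbbaab'
  #27 SA[27]=10  'bbbbaaabaabaabbbaab'
  #28 SA[28]=9  'bbbbbaaabaabaabbbaab'

[14, 26, 15, 0, 18, 3, 21, 7, 27, 16, 1, 19, 4, 22, 8, 28, 13, 25, 17, 2, 20, 6, 12, 24, 5, 11, 23, 10, 9]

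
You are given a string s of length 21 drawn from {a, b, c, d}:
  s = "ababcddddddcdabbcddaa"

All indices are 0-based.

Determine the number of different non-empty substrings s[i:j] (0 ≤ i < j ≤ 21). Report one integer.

rank→(start, suffix):
  0 → (20, 'a')
  1 → (19, 'aa')
  2 → (0, 'ababcddddddcdabbcddaa')
  3 → (13, 'abbcddaa')
  4 → (2, 'abcddddddcdabbcddaa')
  5 → (1, 'babcddddddcdabbcddaa')
  6 → (14, 'bbcddaa')
  7 → (15, 'bcddaa')
  8 → (3, 'bcddddddcdabbcddaa')
  9 → (11, 'cdabbcddaa')
  10 → (16, 'cddaa')
  11 → (4, 'cddddddcdabbcddaa')
  12 → (18, 'daa')
  13 → (12, 'dabbcddaa')
  14 → (10, 'dcdabbcddaa')
  15 → (17, 'ddaa')
  16 → (9, 'ddcdabbcddaa')
  17 → (8, 'dddcdabbcddaa')
  18 → (7, 'ddddcdabbcddaa')
  19 → (6, 'dddddcdabbcddaa')
  20 → (5, 'ddddddcdabbcddaa')

SA = [20, 19, 0, 13, 2, 1, 14, 15, 3, 11, 16, 4, 18, 12, 10, 17, 9, 8, 7, 6, 5]
i: (SA[i-1],SA[i]) lcp shared
  1: (20,19) 1 'a'
  2: (19,0) 1 'a'
  3: (0,13) 2 'ab'
  4: (13,2) 2 'ab'
  5: (2,1) 0 ''
  6: (1,14) 1 'b'
  7: (14,15) 1 'b'
  8: (15,3) 4 'bcdd'
  9: (3,11) 0 ''
  10: (11,16) 2 'cd'
  11: (16,4) 3 'cdd'
  12: (4,18) 0 ''
  13: (18,12) 2 'da'
  14: (12,10) 1 'd'
  15: (10,17) 1 'd'
  16: (17,9) 2 'dd'
  17: (9,8) 2 'dd'
  18: (8,7) 3 'ddd'
  19: (7,6) 4 'dddd'
  20: (6,5) 5 'ddddd'

n(n+1)/2 = 21·22/2 = 231
Σ LCP = 0 + 1 + 1 + 2 + 2 + 0 + 1 + 1 + 4 + 0 + 2 + 3 + 0 + 2 + 1 + 1 + 2 + 2 + 3 + 4 + 5 = 37
distinct = 231 − 37 = 194

194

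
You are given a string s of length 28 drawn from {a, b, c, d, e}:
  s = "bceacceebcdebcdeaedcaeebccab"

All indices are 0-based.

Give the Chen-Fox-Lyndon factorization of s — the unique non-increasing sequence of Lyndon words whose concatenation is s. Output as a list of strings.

["bce", "acceebcdebcdeaedcaeebcc", "ab"]

emit factor 1: 'bce' (i=0, period=3)
emit factor 2: 'acceebcdebcdeaedcaeebcc' (i=3, period=23)
emit factor 3: 'ab' (i=26, period=2)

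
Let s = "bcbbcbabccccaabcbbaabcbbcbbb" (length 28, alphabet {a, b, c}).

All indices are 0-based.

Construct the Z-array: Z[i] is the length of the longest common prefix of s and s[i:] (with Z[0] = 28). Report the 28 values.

Z[0]=28
i=1: fresh scan; Z[1]=0
i=2: fresh scan; Z[2]=1 scan→box=[2,3)
i=3: fresh scan; Z[3]=3 scan→box=[3,6)
i=4: min(r-i=2, Z[1]=0)=0; Z[4]=0
i=5: min(r-i=1, Z[2]=1)=1; Z[5]=1
i=6: fresh scan; Z[6]=0
i=7: fresh scan; Z[7]=2 scan→box=[7,9)
i=8: min(r-i=1, Z[1]=0)=0; Z[8]=0
i=9: fresh scan; Z[9]=0
i=10: fresh scan; Z[10]=0
i=11: fresh scan; Z[11]=0
i=12: fresh scan; Z[12]=0
i=13: fresh scan; Z[13]=0
i=14: fresh scan; Z[14]=4 scan→box=[14,18)
i=15: min(r-i=3, Z[1]=0)=0; Z[15]=0
i=16: min(r-i=2, Z[2]=1)=1; Z[16]=1
i=17: min(r-i=1, Z[3]=3)=1; Z[17]=1
i=18: fresh scan; Z[18]=0
i=19: fresh scan; Z[19]=0
i=20: fresh scan; Z[20]=6 scan→box=[20,26)
i=21: min(r-i=5, Z[1]=0)=0; Z[21]=0
i=22: min(r-i=4, Z[2]=1)=1; Z[22]=1
i=23: min(r-i=3, Z[3]=3)=3; Z[23]=4 scan→box=[23,27)
i=24: min(r-i=3, Z[1]=0)=0; Z[24]=0
i=25: min(r-i=2, Z[2]=1)=1; Z[25]=1
i=26: min(r-i=1, Z[3]=3)=1; Z[26]=1
i=27: fresh scan; Z[27]=1 scan→box=[27,28)

[28, 0, 1, 3, 0, 1, 0, 2, 0, 0, 0, 0, 0, 0, 4, 0, 1, 1, 0, 0, 6, 0, 1, 4, 0, 1, 1, 1]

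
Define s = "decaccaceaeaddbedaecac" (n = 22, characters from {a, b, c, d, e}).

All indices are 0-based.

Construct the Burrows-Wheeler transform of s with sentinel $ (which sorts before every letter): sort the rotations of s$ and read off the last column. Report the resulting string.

rank  rotation                 last
    0  $decaccaceaeaddbedaecac  c
    1  ac$decaccaceaeaddbedaec  c
    2  accaceaeaddbedaecac$dec  c
    3  aceaeaddbedaecac$decacc  c
    4  addbedaecac$decaccaceae  e
    5  aeaddbedaecac$decaccace  e
    6  aecac$decaccaceaeaddbed  d
    7  bedaecac$decaccaceaeadd  d
    8  c$decaccaceaeaddbedaeca  a
    9  cac$decaccaceaeaddbedae  e
   10  caccaceaeaddbedaecac$de  e
   11  caceaeaddbedaecac$decac  c
   12  ccaceaeaddbedaecac$deca  a
   13  ceaeaddbedaecac$decacca  a
   14  daecac$decaccaceaeaddbe  e
   15  dbedaecac$decaccaceaead  d
   16  ddbedaecac$decaccaceaea  a
   17  decaccaceaeaddbedaecac$  $
   18  eaddbedaecac$decaccacea  a
   19  eaeaddbedaecac$decaccac  c
   20  ecac$decaccaceaeaddbeda  a
   21  ecaccaceaeaddbedaecac$d  d
   22  edaecac$decaccaceaeaddb  b

cccceeddaeecaaeda$acadb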